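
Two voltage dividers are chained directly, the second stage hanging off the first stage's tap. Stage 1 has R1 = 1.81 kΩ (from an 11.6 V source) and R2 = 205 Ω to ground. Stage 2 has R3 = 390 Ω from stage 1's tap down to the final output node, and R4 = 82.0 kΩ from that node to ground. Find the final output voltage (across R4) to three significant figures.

Stage 2 presents R3+R4 = 82390 Ω as a load on stage 1's tap.
Stage 1's lower leg becomes R2‖(R3+R4) = 204.5 Ω, so V_mid = 11.6 × 204.5/2014 = 1.178 V.
Stage 2 is itself unloaded: V_out = V_mid × R4/(R3+R4) = 1.178 × 82000/82390 = 1.17 V.

V_out ≈ 1.17 V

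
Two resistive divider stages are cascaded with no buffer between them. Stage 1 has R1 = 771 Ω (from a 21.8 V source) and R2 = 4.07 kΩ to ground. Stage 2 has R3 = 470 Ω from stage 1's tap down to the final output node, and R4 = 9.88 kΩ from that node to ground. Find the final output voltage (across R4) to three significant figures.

Stage 2 presents R3+R4 = 10350 Ω as a load on stage 1's tap.
Stage 1's lower leg becomes R2‖(R3+R4) = 2921 Ω, so V_mid = 21.8 × 2921/3692 = 17.25 V.
Stage 2 is itself unloaded: V_out = V_mid × R4/(R3+R4) = 17.25 × 9880/10350 = 16.5 V.

V_out ≈ 16.5 V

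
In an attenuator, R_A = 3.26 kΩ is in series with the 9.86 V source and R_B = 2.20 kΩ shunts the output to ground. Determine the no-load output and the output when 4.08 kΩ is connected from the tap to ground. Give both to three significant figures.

Open-circuit: V = 9.86 × 2.20/(3.26 + 2.20) = 3.97 V.
With the load, R_B becomes R_B‖R_L = 1.429 kΩ, so V = 9.86 × 1.429/4.689 = 3.01 V.

Unloaded: 3.97 V; loaded: 3.01 V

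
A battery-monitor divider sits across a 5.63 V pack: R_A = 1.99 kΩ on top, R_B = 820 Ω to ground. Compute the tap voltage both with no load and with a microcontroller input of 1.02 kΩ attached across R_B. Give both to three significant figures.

Open-circuit: V = 5.63 × 820/(1990 + 820) = 1.64 V.
With the load, R_B becomes R_B‖R_L = 454.6 Ω, so V = 5.63 × 454.6/2445 = 1.05 V.

Unloaded: 1.64 V; loaded: 1.05 V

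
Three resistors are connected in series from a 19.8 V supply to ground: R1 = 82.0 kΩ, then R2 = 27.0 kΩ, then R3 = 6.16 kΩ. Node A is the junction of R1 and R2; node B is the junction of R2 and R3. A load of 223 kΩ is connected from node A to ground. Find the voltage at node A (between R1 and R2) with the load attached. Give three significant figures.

Below node A the series string R2+R3 = 33.16 kΩ sits in parallel with the 223 kΩ load: 28.87 kΩ.
V_A = 19.8 × 28.87/(82.0 + 28.87) = 5.16 V.

V ≈ 5.16 V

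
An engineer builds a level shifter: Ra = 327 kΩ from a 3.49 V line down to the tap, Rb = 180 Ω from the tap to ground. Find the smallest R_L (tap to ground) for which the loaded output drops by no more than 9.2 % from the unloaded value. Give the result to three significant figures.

Output resistance R_th = Ra‖Rb = (327000 × 180)/327200 = 179.9 Ω.
The fractional drop is R_th/(R_th + R_L); requiring this ≤ 0.0920 gives R_L ≥ R_th(1/0.0920 − 1) = 179.9 × 9.870 = 1.78 kΩ.

R_L(min) ≈ 1.78 kΩ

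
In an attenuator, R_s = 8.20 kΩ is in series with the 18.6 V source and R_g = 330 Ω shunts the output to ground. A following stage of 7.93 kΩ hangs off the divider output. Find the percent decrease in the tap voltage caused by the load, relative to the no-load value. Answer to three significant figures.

3.85 %

The divider's output (Thévenin) resistance is R_s‖R_g = 317.2 Ω.
Fractional drop under load = R_th/(R_th + R_L) = 317.2 / (317.2 + 7930) = 0.03847.
So the output falls by 3.85 %.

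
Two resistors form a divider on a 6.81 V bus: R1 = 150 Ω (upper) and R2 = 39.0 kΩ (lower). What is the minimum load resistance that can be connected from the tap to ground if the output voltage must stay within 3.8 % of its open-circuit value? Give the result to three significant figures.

R_L(min) ≈ 3.78 kΩ

Output resistance R_th = R1‖R2 = (150 × 39000)/39150 = 149.4 Ω.
The fractional drop is R_th/(R_th + R_L); requiring this ≤ 0.0380 gives R_L ≥ R_th(1/0.0380 − 1) = 149.4 × 25.32 = 3.78 kΩ.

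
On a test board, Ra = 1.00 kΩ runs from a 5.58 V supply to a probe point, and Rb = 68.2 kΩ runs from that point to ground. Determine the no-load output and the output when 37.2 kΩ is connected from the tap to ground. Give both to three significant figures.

Open-circuit: V = 5.58 × 68.2/(1.00 + 68.2) = 5.50 V.
With the load, Rb becomes Rb‖R_L = 24.07 kΩ, so V = 5.58 × 24.07/25.07 = 5.36 V.

Unloaded: 5.50 V; loaded: 5.36 V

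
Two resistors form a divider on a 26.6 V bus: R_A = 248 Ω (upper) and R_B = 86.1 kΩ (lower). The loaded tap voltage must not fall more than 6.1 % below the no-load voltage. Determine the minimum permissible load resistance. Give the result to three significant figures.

R_L(min) ≈ 3.81 kΩ

Output resistance R_th = R_A‖R_B = (248 × 86100)/86350 = 247.3 Ω.
The fractional drop is R_th/(R_th + R_L); requiring this ≤ 0.0610 gives R_L ≥ R_th(1/0.0610 − 1) = 247.3 × 15.39 = 3.81 kΩ.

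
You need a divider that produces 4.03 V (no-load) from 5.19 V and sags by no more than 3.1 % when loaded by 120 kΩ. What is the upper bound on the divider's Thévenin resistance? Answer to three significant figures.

R_th ≤ 3.84 kΩ

Loading drop = R_th/(R_th + R_L) ≤ 0.0310, so R_th ≤ R_L · ε/(1−ε) = 120 kΩ × 0.0310/0.9690 = 3.84 kΩ.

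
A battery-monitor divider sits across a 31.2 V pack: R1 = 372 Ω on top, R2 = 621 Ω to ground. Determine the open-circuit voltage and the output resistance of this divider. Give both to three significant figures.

V_th is the open-circuit tap voltage: 31.2 × 621/(372 + 621) = 19.5 V.
With the supply zeroed, R1 and R2 appear in parallel from the tap: R_th = R1‖R2 = (372 × 621)/993.0 = 233 Ω.

V_th = 19.5 V, R_th = 233 Ω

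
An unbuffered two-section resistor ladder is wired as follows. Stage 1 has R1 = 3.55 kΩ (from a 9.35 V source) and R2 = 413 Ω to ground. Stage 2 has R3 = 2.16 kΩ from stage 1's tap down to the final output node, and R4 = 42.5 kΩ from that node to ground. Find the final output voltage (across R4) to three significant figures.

Stage 2 presents R3+R4 = 44660 Ω as a load on stage 1's tap.
Stage 1's lower leg becomes R2‖(R3+R4) = 409.2 Ω, so V_mid = 9.35 × 409.2/3959 = 0.9664 V.
Stage 2 is itself unloaded: V_out = V_mid × R4/(R3+R4) = 0.9664 × 42500/44660 = 0.920 V.

V_out ≈ 0.920 V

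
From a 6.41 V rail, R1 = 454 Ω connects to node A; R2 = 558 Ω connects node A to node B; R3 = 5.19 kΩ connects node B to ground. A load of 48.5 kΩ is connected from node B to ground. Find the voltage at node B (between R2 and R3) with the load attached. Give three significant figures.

V ≈ 5.27 V

At node B, R3 is in parallel with the load: R3‖R_L = 4688 Ω.
Below node A the resistance is R2 + (R3‖R_L) = 5246 Ω, so V_A = 6.41 × 5246/5700 = 5.899 V.
Then V_B = V_A × (R3‖R_L)/(R2 + R3‖R_L) = 5.899 × 4688/5246 = 5.27 V.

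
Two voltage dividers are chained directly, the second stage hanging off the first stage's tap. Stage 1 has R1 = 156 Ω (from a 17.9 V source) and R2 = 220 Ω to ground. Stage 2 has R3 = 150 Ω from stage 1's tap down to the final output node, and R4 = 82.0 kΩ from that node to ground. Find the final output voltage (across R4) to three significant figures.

V_out ≈ 10.4 V

Stage 2 presents R3+R4 = 82150 Ω as a load on stage 1's tap.
Stage 1's lower leg becomes R2‖(R3+R4) = 219.4 Ω, so V_mid = 17.9 × 219.4/375.4 = 10.46 V.
Stage 2 is itself unloaded: V_out = V_mid × R4/(R3+R4) = 10.46 × 82000/82150 = 10.4 V.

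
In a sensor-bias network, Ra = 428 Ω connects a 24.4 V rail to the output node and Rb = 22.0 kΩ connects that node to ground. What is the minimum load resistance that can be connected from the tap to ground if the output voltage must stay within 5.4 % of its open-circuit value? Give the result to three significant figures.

Output resistance R_th = Ra‖Rb = (428 × 22000)/22430 = 419.8 Ω.
The fractional drop is R_th/(R_th + R_L); requiring this ≤ 0.0540 gives R_L ≥ R_th(1/0.0540 − 1) = 419.8 × 17.52 = 7.35 kΩ.

R_L(min) ≈ 7.35 kΩ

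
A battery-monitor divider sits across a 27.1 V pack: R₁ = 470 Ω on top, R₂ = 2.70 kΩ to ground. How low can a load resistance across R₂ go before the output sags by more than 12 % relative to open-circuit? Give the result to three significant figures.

R_L(min) ≈ 2.94 kΩ

Output resistance R_th = R₁‖R₂ = (470 × 2700)/3170 = 400.3 Ω.
The fractional drop is R_th/(R_th + R_L); requiring this ≤ 0.120 gives R_L ≥ R_th(1/0.120 − 1) = 400.3 × 7.333 = 2.94 kΩ.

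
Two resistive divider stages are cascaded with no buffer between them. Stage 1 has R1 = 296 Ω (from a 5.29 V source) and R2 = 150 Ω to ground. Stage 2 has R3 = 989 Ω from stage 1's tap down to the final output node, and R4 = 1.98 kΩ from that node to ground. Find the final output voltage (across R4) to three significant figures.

Stage 2 presents R3+R4 = 2969 Ω as a load on stage 1's tap.
Stage 1's lower leg becomes R2‖(R3+R4) = 142.8 Ω, so V_mid = 5.29 × 142.8/438.8 = 1.721 V.
Stage 2 is itself unloaded: V_out = V_mid × R4/(R3+R4) = 1.721 × 1980/2969 = 1.15 V.

V_out ≈ 1.15 V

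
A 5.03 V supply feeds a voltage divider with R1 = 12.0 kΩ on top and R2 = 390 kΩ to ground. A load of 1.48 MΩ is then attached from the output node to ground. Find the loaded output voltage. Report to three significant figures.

The load sits in parallel with R2: R2‖R_L = (390 × 1480) / (390 + 1480) = 308.7 kΩ.
V_out = 5.03 × 308.7 / (12.0 + 308.7) = 5.03 × 308.7/320.7 = 4.84 V.

V_out ≈ 4.84 V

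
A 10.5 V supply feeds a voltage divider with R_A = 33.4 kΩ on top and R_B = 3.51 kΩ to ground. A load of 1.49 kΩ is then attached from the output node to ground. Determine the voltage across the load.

The load sits in parallel with R_B: R_B‖R_L = (3.51 × 1.49) / (3.51 + 1.49) = 1.046 kΩ.
V_out = 10.5 × 1.046 / (33.4 + 1.046) = 10.5 × 1.046/34.45 = 0.319 V.
(Unloaded it would have been 0.999 V.)

V_out ≈ 0.319 V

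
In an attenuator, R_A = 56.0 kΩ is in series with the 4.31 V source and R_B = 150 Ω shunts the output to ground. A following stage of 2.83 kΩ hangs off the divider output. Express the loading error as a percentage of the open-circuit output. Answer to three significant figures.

The divider's output (Thévenin) resistance is R_A‖R_B = 149.6 Ω.
Fractional drop under load = R_th/(R_th + R_L) = 149.6 / (149.6 + 2830) = 0.05021.
So the output falls by 5.02 %.

5.02 %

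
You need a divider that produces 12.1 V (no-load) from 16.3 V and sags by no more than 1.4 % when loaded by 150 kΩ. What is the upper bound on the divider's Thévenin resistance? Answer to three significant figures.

R_th ≤ 2.13 kΩ

Loading drop = R_th/(R_th + R_L) ≤ 0.0140, so R_th ≤ R_L · ε/(1−ε) = 150 kΩ × 0.0140/0.9860 = 2.13 kΩ.
(Any R1, R2 with R2/(R1+R2) = 0.742 and R1‖R2 ≤ 2.13 kΩ will meet the spec.)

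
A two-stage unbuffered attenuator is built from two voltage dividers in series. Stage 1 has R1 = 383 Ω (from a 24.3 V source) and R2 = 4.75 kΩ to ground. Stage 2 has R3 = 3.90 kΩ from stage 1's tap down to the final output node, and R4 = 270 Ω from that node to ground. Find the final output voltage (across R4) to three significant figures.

V_out ≈ 1.34 V

Stage 2 presents R3+R4 = 4170 Ω as a load on stage 1's tap.
Stage 1's lower leg becomes R2‖(R3+R4) = 2221 Ω, so V_mid = 24.3 × 2221/2604 = 20.73 V.
Stage 2 is itself unloaded: V_out = V_mid × R4/(R3+R4) = 20.73 × 270/4170 = 1.34 V.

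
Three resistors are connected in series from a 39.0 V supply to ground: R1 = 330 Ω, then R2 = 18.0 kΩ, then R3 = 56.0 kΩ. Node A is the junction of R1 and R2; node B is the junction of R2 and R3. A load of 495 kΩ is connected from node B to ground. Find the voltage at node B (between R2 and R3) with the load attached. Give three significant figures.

V ≈ 28.6 V

At node B, R3 is in parallel with the load: R3‖R_L = 50310 Ω.
Below node A the resistance is R2 + (R3‖R_L) = 68310 Ω, so V_A = 39.0 × 68310/68640 = 38.81 V.
Then V_B = V_A × (R3‖R_L)/(R2 + R3‖R_L) = 38.81 × 50310/68310 = 28.6 V.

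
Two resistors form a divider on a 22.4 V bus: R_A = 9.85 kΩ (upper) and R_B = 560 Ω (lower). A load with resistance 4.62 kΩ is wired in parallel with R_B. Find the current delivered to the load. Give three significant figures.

I_L ≈ 0.234 mA

R_B‖R_L = 499.5 Ω; V_out = 22.4 × 499.5/10350 = 1.081 V.
I_L = V_out / R_L = 1.081 / 4.62 kΩ = 0.234 mA.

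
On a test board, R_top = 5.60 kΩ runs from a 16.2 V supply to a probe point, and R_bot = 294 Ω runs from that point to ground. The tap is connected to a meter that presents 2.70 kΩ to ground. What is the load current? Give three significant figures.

R_bot‖R_L = 265.1 Ω; V_out = 16.2 × 265.1/5865 = 0.7323 V.
I_L = V_out / R_L = 0.7323 / 2.70 kΩ = 0.271 mA.

I_L ≈ 0.271 mA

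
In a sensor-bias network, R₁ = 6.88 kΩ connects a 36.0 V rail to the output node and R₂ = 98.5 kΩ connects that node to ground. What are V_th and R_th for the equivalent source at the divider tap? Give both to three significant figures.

V_th = 33.6 V, R_th = 6.43 kΩ

V_th is the open-circuit tap voltage: 36.0 × 98.5/(6.88 + 98.5) = 33.6 V.
With the supply zeroed, R₁ and R₂ appear in parallel from the tap: R_th = R₁‖R₂ = (6.88 × 98.5)/105.4 = 6.43 kΩ.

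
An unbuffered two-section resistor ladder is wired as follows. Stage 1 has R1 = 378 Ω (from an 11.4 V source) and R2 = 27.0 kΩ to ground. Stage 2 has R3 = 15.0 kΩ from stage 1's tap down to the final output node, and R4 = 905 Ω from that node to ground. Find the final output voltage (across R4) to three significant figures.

V_out ≈ 0.625 V

Stage 2 presents R3+R4 = 15900 Ω as a load on stage 1's tap.
Stage 1's lower leg becomes R2‖(R3+R4) = 10010 Ω, so V_mid = 11.4 × 10010/10390 = 10.99 V.
Stage 2 is itself unloaded: V_out = V_mid × R4/(R3+R4) = 10.99 × 905/15900 = 0.625 V.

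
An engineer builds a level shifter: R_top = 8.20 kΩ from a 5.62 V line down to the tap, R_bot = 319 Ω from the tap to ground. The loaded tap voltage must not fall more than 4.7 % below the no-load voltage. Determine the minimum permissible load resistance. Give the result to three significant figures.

Output resistance R_th = R_top‖R_bot = (8200 × 319)/8519 = 307.1 Ω.
The fractional drop is R_th/(R_th + R_L); requiring this ≤ 0.0470 gives R_L ≥ R_th(1/0.0470 − 1) = 307.1 × 20.28 = 6.23 kΩ.

R_L(min) ≈ 6.23 kΩ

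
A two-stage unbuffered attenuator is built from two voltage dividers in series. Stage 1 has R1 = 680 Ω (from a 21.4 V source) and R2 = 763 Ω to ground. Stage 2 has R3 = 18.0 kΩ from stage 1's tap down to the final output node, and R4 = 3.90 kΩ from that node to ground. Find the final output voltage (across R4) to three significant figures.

Stage 2 presents R3+R4 = 21900 Ω as a load on stage 1's tap.
Stage 1's lower leg becomes R2‖(R3+R4) = 737.3 Ω, so V_mid = 21.4 × 737.3/1417 = 11.13 V.
Stage 2 is itself unloaded: V_out = V_mid × R4/(R3+R4) = 11.13 × 3900/21900 = 1.98 V.

V_out ≈ 1.98 V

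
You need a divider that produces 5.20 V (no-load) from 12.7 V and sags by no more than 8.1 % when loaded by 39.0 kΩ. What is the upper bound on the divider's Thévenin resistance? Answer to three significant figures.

R_th ≤ 3.44 kΩ

Loading drop = R_th/(R_th + R_L) ≤ 0.0810, so R_th ≤ R_L · ε/(1−ε) = 39.0 kΩ × 0.0810/0.9190 = 3.44 kΩ.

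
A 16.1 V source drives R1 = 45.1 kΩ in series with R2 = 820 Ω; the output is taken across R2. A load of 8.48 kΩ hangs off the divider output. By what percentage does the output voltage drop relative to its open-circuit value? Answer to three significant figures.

Unloaded V = 16.1 × 820/45920 = 0.28750 V.
Loaded: R2‖R_L = 747.7 Ω, giving V = 16.1 × 747.7/45850 = 0.26256 V.
Drop = (0.28750 − 0.26256) / 0.28750 = 8.67 %.

8.67 %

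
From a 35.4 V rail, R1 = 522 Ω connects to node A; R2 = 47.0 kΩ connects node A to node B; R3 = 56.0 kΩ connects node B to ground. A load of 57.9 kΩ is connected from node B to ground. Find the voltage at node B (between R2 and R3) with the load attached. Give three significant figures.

At node B, R3 is in parallel with the load: R3‖R_L = 28470 Ω.
Below node A the resistance is R2 + (R3‖R_L) = 75470 Ω, so V_A = 35.4 × 75470/75990 = 35.16 V.
Then V_B = V_A × (R3‖R_L)/(R2 + R3‖R_L) = 35.16 × 28470/75470 = 13.3 V.

V ≈ 13.3 V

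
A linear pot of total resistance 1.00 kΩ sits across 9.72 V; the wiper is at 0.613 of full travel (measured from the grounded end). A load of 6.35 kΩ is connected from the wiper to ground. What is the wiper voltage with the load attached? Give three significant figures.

V ≈ 5.74 V

The wiper splits the pot into (1−α)R = 387.0 Ω above and αR = 613.0 Ω below.
Lower section ‖ load = 559.0 Ω.
V_wiper = 9.72 × 559.0/(387.0 + 559.0) = 5.74 V.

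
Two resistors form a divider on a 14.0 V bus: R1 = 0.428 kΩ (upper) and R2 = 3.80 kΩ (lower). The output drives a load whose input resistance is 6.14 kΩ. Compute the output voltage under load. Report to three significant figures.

V_out ≈ 11.8 V

The load sits in parallel with R2: R2‖R_L = (3800 × 6140) / (3800 + 6140) = 2347 Ω.
V_out = 14.0 × 2347 / (428 + 2347) = 14.0 × 2347/2775 = 11.8 V.
(Unloaded it would have been 12.6 V.)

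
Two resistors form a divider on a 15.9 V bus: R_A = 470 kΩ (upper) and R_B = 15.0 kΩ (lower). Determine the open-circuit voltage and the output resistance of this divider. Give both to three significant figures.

V_th = 0.492 V, R_th = 14.5 kΩ

V_th is the open-circuit tap voltage: 15.9 × 15.0/(470 + 15.0) = 0.492 V.
With the supply zeroed, R_A and R_B appear in parallel from the tap: R_th = R_A‖R_B = (470 × 15.0)/485.0 = 14.5 kΩ.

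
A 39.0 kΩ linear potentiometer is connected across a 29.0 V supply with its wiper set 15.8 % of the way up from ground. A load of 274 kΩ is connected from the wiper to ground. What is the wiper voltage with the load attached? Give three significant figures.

V ≈ 4.50 V

The wiper splits the pot into (1−α)R = 32.84 kΩ above and αR = 6.162 kΩ below.
Lower section ‖ load = 6.026 kΩ.
V_wiper = 29.0 × 6.026/(32.84 + 6.026) = 4.50 V.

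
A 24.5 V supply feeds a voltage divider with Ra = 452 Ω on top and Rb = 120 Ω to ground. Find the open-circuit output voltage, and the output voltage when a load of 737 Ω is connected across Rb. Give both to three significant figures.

Unloaded: 5.14 V; loaded: 4.55 V

Open-circuit: V = 24.5 × 120/(452 + 120) = 5.14 V.
With the load, Rb becomes Rb‖R_L = 103.2 Ω, so V = 24.5 × 103.2/555.2 = 4.55 V.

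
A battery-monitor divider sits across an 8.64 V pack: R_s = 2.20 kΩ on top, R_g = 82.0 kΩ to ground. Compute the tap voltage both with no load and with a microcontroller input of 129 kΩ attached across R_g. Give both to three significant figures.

Open-circuit: V = 8.64 × 82.0/(2.20 + 82.0) = 8.41 V.
With the load, R_g becomes R_g‖R_L = 50.13 kΩ, so V = 8.64 × 50.13/52.33 = 8.28 V.

Unloaded: 8.41 V; loaded: 8.28 V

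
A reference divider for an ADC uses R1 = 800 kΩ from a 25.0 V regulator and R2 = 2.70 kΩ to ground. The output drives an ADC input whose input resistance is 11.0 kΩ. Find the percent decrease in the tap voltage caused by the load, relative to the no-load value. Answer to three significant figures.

19.7 %

The divider's output (Thévenin) resistance is R1‖R2 = 2.691 kΩ.
Fractional drop under load = R_th/(R_th + R_L) = 2.691 / (2.691 + 11.0) = 0.1965.
So the output falls by 19.7 %.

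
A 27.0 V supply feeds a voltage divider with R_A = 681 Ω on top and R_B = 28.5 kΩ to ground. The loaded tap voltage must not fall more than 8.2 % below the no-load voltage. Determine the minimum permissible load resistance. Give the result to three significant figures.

Output resistance R_th = R_A‖R_B = (681 × 28500)/29180 = 665.1 Ω.
The fractional drop is R_th/(R_th + R_L); requiring this ≤ 0.0820 gives R_L ≥ R_th(1/0.0820 − 1) = 665.1 × 11.20 = 7.45 kΩ.

R_L(min) ≈ 7.45 kΩ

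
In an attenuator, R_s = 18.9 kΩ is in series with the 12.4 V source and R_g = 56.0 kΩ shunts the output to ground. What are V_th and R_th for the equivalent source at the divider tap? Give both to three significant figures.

V_th = 9.27 V, R_th = 14.1 kΩ

V_th is the open-circuit tap voltage: 12.4 × 56.0/(18.9 + 56.0) = 9.27 V.
With the supply zeroed, R_s and R_g appear in parallel from the tap: R_th = R_s‖R_g = (18.9 × 56.0)/74.90 = 14.1 kΩ.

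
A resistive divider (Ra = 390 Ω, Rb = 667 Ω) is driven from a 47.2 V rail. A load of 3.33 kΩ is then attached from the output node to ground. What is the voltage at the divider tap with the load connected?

The load sits in parallel with Rb: Rb‖R_L = (667 × 3330) / (667 + 3330) = 555.7 Ω.
V_out = 47.2 × 555.7 / (390 + 555.7) = 47.2 × 555.7/945.7 = 27.7 V.
(Unloaded it would have been 29.8 V.)

V_out ≈ 27.7 V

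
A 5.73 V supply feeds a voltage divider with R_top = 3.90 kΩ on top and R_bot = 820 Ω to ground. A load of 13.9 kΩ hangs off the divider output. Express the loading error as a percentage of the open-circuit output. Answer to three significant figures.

4.65 %

The divider's output (Thévenin) resistance is R_top‖R_bot = 677.5 Ω.
Fractional drop under load = R_th/(R_th + R_L) = 677.5 / (677.5 + 13900) = 0.04648.
So the output falls by 4.65 %.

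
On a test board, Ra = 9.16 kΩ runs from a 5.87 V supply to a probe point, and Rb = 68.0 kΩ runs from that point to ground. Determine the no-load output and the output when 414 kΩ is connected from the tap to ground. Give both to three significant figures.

Open-circuit: V = 5.87 × 68.0/(9.16 + 68.0) = 5.17 V.
With the load, Rb becomes Rb‖R_L = 58.41 kΩ, so V = 5.87 × 58.41/67.57 = 5.07 V.

Unloaded: 5.17 V; loaded: 5.07 V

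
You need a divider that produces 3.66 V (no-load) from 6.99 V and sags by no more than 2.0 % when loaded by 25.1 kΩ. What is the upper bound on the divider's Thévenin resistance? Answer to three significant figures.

R_th ≤ 512 Ω

Loading drop = R_th/(R_th + R_L) ≤ 0.0200, so R_th ≤ R_L · ε/(1−ε) = 25.1 kΩ × 0.0200/0.9800 = 512 Ω.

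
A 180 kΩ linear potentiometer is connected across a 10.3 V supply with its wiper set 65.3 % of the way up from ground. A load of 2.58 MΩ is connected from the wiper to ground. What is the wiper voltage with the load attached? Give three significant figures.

The wiper splits the pot into (1−α)R = 62.46 kΩ above and αR = 117.5 kΩ below.
Lower section ‖ load = 112.4 kΩ.
V_wiper = 10.3 × 112.4/(62.46 + 112.4) = 6.62 V.

V ≈ 6.62 V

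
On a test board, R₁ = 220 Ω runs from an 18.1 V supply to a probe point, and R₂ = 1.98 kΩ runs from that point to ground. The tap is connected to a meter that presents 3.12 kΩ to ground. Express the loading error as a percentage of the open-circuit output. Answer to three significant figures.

5.97 %

The divider's output (Thévenin) resistance is R₁‖R₂ = 198.0 Ω.
Fractional drop under load = R_th/(R_th + R_L) = 198.0 / (198.0 + 3120) = 0.05967.
So the output falls by 5.97 %.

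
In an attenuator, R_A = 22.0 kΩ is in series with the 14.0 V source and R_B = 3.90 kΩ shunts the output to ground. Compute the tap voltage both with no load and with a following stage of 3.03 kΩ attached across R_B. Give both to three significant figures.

Unloaded: 2.11 V; loaded: 1.01 V

Open-circuit: V = 14.0 × 3.90/(22.0 + 3.90) = 2.11 V.
With the load, R_B becomes R_B‖R_L = 1.705 kΩ, so V = 14.0 × 1.705/23.71 = 1.01 V.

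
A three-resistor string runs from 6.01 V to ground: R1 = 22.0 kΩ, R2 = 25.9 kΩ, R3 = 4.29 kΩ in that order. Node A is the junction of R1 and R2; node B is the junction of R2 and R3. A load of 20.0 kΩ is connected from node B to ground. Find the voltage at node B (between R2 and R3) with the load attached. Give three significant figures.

V ≈ 0.413 V

At node B, R3 is in parallel with the load: R3‖R_L = 3.532 kΩ.
Below node A the resistance is R2 + (R3‖R_L) = 29.43 kΩ, so V_A = 6.01 × 29.43/51.43 = 3.439 V.
Then V_B = V_A × (R3‖R_L)/(R2 + R3‖R_L) = 3.439 × 3.532/29.43 = 0.413 V.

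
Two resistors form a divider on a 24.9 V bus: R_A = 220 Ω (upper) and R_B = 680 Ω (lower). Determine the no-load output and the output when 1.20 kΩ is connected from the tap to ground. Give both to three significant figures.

Open-circuit: V = 24.9 × 680/(220 + 680) = 18.8 V.
With the load, R_B becomes R_B‖R_L = 434.0 Ω, so V = 24.9 × 434.0/654.0 = 16.5 V.

Unloaded: 18.8 V; loaded: 16.5 V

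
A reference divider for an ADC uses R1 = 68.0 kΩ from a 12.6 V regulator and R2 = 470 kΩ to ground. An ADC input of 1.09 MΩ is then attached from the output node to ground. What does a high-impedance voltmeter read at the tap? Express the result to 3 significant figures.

V_out ≈ 10.4 V

The load sits in parallel with R2: R2‖R_L = (470 × 1090) / (470 + 1090) = 328.4 kΩ.
V_out = 12.6 × 328.4 / (68.0 + 328.4) = 12.6 × 328.4/396.4 = 10.4 V.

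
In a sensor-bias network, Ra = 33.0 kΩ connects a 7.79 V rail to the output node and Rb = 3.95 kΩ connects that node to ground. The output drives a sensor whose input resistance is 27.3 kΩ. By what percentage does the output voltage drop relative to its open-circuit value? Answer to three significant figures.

11.4 %

The divider's output (Thévenin) resistance is Ra‖Rb = 3.528 kΩ.
Fractional drop under load = R_th/(R_th + R_L) = 3.528 / (3.528 + 27.3) = 0.1144.
So the output falls by 11.4 %.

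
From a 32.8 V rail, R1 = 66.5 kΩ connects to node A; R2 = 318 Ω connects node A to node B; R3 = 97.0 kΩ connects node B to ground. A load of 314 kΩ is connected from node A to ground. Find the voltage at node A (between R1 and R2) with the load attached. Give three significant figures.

V ≈ 17.3 V

Below node A the series string R2+R3 = 97320 Ω sits in parallel with the 314000 Ω load: 74290 Ω.
V_A = 32.8 × 74290/(66500 + 74290) = 17.3 V.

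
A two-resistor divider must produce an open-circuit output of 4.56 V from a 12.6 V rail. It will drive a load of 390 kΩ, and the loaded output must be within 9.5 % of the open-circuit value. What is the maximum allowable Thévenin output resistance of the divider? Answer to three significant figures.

Loading drop = R_th/(R_th + R_L) ≤ 0.0950, so R_th ≤ R_L · ε/(1−ε) = 390 kΩ × 0.0950/0.9050 = 40.9 kΩ.
(Any R1, R2 with R2/(R1+R2) = 0.362 and R1‖R2 ≤ 40.9 kΩ will meet the spec.)

R_th ≤ 40.9 kΩ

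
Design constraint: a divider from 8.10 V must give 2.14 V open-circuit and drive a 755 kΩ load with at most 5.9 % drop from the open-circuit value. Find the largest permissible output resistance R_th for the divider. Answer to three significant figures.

R_th ≤ 47.3 kΩ

Loading drop = R_th/(R_th + R_L) ≤ 0.0590, so R_th ≤ R_L · ε/(1−ε) = 755 kΩ × 0.0590/0.9410 = 47.3 kΩ.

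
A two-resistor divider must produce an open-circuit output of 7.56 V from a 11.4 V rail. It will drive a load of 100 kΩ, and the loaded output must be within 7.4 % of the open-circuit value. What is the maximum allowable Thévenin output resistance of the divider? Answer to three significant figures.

R_th ≤ 7.99 kΩ

Loading drop = R_th/(R_th + R_L) ≤ 0.0740, so R_th ≤ R_L · ε/(1−ε) = 100 kΩ × 0.0740/0.9260 = 7.99 kΩ.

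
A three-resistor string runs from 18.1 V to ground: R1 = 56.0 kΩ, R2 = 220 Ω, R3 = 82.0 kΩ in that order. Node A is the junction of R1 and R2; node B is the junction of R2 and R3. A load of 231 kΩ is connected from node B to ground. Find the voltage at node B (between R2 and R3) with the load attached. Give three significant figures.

V ≈ 9.38 V

At node B, R3 is in parallel with the load: R3‖R_L = 60520 Ω.
Below node A the resistance is R2 + (R3‖R_L) = 60740 Ω, so V_A = 18.1 × 60740/116700 = 9.417 V.
Then V_B = V_A × (R3‖R_L)/(R2 + R3‖R_L) = 9.417 × 60520/60740 = 9.38 V.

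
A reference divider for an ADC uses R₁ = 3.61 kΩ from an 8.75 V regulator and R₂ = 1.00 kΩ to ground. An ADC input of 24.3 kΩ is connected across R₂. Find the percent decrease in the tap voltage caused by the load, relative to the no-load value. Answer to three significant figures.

The divider's output (Thévenin) resistance is R₁‖R₂ = 0.7831 kΩ.
Fractional drop under load = R_th/(R_th + R_L) = 0.7831 / (0.7831 + 24.3) = 0.03122.
So the output falls by 3.12 %.

3.12 %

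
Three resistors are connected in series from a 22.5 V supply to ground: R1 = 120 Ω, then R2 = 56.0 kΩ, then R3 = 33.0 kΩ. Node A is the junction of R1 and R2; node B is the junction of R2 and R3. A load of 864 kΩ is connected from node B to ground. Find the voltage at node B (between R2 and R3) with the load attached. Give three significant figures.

At node B, R3 is in parallel with the load: R3‖R_L = 31790 Ω.
Below node A the resistance is R2 + (R3‖R_L) = 87790 Ω, so V_A = 22.5 × 87790/87910 = 22.47 V.
Then V_B = V_A × (R3‖R_L)/(R2 + R3‖R_L) = 22.47 × 31790/87790 = 8.14 V.

V ≈ 8.14 V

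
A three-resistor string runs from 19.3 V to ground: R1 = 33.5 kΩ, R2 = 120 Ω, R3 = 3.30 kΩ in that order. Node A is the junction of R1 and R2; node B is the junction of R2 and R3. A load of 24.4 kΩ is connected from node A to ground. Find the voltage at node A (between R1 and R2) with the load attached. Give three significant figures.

Below node A the series string R2+R3 = 3420 Ω sits in parallel with the 24400 Ω load: 3000 Ω.
V_A = 19.3 × 3000/(33500 + 3000) = 1.59 V.

V ≈ 1.59 V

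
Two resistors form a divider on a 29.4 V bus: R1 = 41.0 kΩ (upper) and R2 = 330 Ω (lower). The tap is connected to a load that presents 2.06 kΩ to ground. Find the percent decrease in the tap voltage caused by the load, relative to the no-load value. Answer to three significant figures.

13.7 %

The divider's output (Thévenin) resistance is R1‖R2 = 327.4 Ω.
Fractional drop under load = R_th/(R_th + R_L) = 327.4 / (327.4 + 2060) = 0.1371.
So the output falls by 13.7 %.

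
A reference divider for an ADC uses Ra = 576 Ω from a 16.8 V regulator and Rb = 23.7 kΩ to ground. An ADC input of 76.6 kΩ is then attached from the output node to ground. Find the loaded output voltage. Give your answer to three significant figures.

V_out ≈ 16.3 V

The load sits in parallel with Rb: Rb‖R_L = (23700 × 76600) / (23700 + 76600) = 18100 Ω.
V_out = 16.8 × 18100 / (576 + 18100) = 16.8 × 18100/18680 = 16.3 V.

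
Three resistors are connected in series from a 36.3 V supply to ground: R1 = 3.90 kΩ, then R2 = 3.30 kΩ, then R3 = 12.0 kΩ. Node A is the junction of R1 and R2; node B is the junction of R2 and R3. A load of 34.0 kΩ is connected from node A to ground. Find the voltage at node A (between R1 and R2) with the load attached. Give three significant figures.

Below node A the series string R2+R3 = 15.30 kΩ sits in parallel with the 34.0 kΩ load: 10.55 kΩ.
V_A = 36.3 × 10.55/(3.90 + 10.55) = 26.5 V.

V ≈ 26.5 V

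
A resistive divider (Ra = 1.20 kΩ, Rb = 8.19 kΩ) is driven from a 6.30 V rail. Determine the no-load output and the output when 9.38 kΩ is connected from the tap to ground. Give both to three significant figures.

Open-circuit: V = 6.30 × 8.19/(1.20 + 8.19) = 5.49 V.
With the load, Rb becomes Rb‖R_L = 4.372 kΩ, so V = 6.30 × 4.372/5.572 = 4.94 V.

Unloaded: 5.49 V; loaded: 4.94 V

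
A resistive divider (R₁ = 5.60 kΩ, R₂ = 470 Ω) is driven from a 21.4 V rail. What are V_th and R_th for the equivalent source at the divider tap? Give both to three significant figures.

V_th = 1.66 V, R_th = 434 Ω

V_th is the open-circuit tap voltage: 21.4 × 470/(5600 + 470) = 1.66 V.
With the supply zeroed, R₁ and R₂ appear in parallel from the tap: R_th = R₁‖R₂ = (5600 × 470)/6070 = 434 Ω.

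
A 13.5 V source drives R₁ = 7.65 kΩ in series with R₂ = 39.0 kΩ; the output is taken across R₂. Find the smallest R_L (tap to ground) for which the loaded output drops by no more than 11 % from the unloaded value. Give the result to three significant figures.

Output resistance R_th = R₁‖R₂ = (7.65 × 39.0)/46.65 = 6.395 kΩ.
The fractional drop is R_th/(R_th + R_L); requiring this ≤ 0.110 gives R_L ≥ R_th(1/0.110 − 1) = 6.395 × 8.091 = 51.7 kΩ.

R_L(min) ≈ 51.7 kΩ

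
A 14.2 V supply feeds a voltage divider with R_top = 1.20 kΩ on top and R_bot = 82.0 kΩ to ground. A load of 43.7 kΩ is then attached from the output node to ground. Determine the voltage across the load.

V_out ≈ 13.6 V

The load sits in parallel with R_bot: R_bot‖R_L = (82.0 × 43.7) / (82.0 + 43.7) = 28.51 kΩ.
V_out = 14.2 × 28.51 / (1.20 + 28.51) = 14.2 × 28.51/29.71 = 13.6 V.
(Unloaded it would have been 14.0 V.)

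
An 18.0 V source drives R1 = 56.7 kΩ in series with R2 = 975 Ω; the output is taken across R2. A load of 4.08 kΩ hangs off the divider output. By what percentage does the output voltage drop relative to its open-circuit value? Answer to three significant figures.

The divider's output (Thévenin) resistance is R1‖R2 = 958.5 Ω.
Fractional drop under load = R_th/(R_th + R_L) = 958.5 / (958.5 + 4080) = 0.1902.
So the output falls by 19.0 %.

19.0 %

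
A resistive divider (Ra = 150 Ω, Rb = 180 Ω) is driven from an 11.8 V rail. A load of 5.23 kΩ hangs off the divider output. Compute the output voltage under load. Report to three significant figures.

V_out ≈ 6.34 V

The load sits in parallel with Rb: Rb‖R_L = (180 × 5230) / (180 + 5230) = 174.0 Ω.
V_out = 11.8 × 174.0 / (150 + 174.0) = 11.8 × 174.0/324.0 = 6.34 V.
(Unloaded it would have been 6.44 V.)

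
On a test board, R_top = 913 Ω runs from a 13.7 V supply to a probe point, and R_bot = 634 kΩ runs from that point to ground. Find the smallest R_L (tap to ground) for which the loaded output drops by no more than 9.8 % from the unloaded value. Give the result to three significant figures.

R_L(min) ≈ 8.39 kΩ

Output resistance R_th = R_top‖R_bot = (913 × 634000)/634900 = 911.7 Ω.
The fractional drop is R_th/(R_th + R_L); requiring this ≤ 0.0980 gives R_L ≥ R_th(1/0.0980 − 1) = 911.7 × 9.204 = 8.39 kΩ.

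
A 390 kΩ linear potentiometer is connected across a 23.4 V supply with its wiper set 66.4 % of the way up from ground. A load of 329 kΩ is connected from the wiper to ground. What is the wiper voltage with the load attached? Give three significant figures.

The wiper splits the pot into (1−α)R = 131.0 kΩ above and αR = 259.0 kΩ below.
Lower section ‖ load = 144.9 kΩ.
V_wiper = 23.4 × 144.9/(131.0 + 144.9) = 12.3 V.

V ≈ 12.3 V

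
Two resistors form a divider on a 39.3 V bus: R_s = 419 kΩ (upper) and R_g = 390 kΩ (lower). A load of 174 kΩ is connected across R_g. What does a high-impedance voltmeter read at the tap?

V_out ≈ 8.77 V

The load sits in parallel with R_g: R_g‖R_L = (390 × 174) / (390 + 174) = 120.3 kΩ.
V_out = 39.3 × 120.3 / (419 + 120.3) = 39.3 × 120.3/539.3 = 8.77 V.
(Unloaded it would have been 18.9 V.)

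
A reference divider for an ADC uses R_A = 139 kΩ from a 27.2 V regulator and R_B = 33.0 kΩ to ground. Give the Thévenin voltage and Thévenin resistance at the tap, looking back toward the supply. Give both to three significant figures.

V_th is the open-circuit tap voltage: 27.2 × 33.0/(139 + 33.0) = 5.22 V.
With the supply zeroed, R_A and R_B appear in parallel from the tap: R_th = R_A‖R_B = (139 × 33.0)/172.0 = 26.7 kΩ.

V_th = 5.22 V, R_th = 26.7 kΩ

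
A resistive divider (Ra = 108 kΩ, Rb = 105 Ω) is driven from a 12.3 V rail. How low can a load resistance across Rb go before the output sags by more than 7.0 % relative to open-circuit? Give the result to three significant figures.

R_L(min) ≈ 1.39 kΩ

Output resistance R_th = Ra‖Rb = (108000 × 105)/108100 = 104.9 Ω.
The fractional drop is R_th/(R_th + R_L); requiring this ≤ 0.0700 gives R_L ≥ R_th(1/0.0700 − 1) = 104.9 × 13.29 = 1.39 kΩ.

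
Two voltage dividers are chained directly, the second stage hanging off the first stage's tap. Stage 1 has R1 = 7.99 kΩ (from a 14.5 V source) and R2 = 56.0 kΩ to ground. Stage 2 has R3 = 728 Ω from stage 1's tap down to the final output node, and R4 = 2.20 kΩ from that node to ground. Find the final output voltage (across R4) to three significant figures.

V_out ≈ 2.81 V

Stage 2 presents R3+R4 = 2928 Ω as a load on stage 1's tap.
Stage 1's lower leg becomes R2‖(R3+R4) = 2783 Ω, so V_mid = 14.5 × 2783/10770 = 3.745 V.
Stage 2 is itself unloaded: V_out = V_mid × R4/(R3+R4) = 3.745 × 2200/2928 = 2.81 V.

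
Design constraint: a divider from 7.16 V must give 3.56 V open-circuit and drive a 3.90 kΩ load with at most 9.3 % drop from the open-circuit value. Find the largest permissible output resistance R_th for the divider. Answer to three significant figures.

R_th ≤ 400 Ω

Loading drop = R_th/(R_th + R_L) ≤ 0.0930, so R_th ≤ R_L · ε/(1−ε) = 3.90 kΩ × 0.0930/0.9070 = 400 Ω.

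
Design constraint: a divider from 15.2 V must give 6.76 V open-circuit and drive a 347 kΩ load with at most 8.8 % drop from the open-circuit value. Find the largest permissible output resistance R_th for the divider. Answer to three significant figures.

Loading drop = R_th/(R_th + R_L) ≤ 0.0880, so R_th ≤ R_L · ε/(1−ε) = 347 kΩ × 0.0880/0.9120 = 33.5 kΩ.
(Any R1, R2 with R2/(R1+R2) = 0.445 and R1‖R2 ≤ 33.5 kΩ will meet the spec.)

R_th ≤ 33.5 kΩ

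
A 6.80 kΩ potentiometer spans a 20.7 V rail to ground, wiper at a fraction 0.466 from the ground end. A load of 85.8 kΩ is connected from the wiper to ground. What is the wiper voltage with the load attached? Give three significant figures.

The wiper splits the pot into (1−α)R = 3.631 kΩ above and αR = 3.169 kΩ below.
Lower section ‖ load = 3.056 kΩ.
V_wiper = 20.7 × 3.056/(3.631 + 3.056) = 9.46 V.

V ≈ 9.46 V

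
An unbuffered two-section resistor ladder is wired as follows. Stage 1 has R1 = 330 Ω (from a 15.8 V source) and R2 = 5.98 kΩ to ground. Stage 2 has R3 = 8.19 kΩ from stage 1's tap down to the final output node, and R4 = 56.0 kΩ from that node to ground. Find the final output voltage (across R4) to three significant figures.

Stage 2 presents R3+R4 = 64190 Ω as a load on stage 1's tap.
Stage 1's lower leg becomes R2‖(R3+R4) = 5470 Ω, so V_mid = 15.8 × 5470/5800 = 14.90 V.
Stage 2 is itself unloaded: V_out = V_mid × R4/(R3+R4) = 14.90 × 56000/64190 = 13.0 V.

V_out ≈ 13.0 V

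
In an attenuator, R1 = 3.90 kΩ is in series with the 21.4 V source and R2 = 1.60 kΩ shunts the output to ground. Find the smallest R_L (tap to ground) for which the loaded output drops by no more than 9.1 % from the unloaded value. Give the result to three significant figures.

Output resistance R_th = R1‖R2 = (3.90 × 1.60)/5.500 = 1.135 kΩ.
The fractional drop is R_th/(R_th + R_L); requiring this ≤ 0.0910 gives R_L ≥ R_th(1/0.0910 − 1) = 1.135 × 9.989 = 11.3 kΩ.

R_L(min) ≈ 11.3 kΩ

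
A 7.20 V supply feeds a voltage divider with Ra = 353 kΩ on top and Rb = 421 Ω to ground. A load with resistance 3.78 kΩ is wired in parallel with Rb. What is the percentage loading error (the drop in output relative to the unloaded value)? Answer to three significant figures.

10.0 %

The divider's output (Thévenin) resistance is Ra‖Rb = 420.5 Ω.
Fractional drop under load = R_th/(R_th + R_L) = 420.5 / (420.5 + 3780) = 0.1001.
So the output falls by 10.0 %.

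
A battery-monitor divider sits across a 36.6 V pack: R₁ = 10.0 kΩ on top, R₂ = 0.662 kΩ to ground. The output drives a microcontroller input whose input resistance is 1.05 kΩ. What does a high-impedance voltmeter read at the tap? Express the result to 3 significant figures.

V_out ≈ 1.43 V

The load sits in parallel with R₂: R₂‖R_L = (662 × 1050) / (662 + 1050) = 406.0 Ω.
V_out = 36.6 × 406.0 / (10000 + 406.0) = 36.6 × 406.0/10410 = 1.43 V.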